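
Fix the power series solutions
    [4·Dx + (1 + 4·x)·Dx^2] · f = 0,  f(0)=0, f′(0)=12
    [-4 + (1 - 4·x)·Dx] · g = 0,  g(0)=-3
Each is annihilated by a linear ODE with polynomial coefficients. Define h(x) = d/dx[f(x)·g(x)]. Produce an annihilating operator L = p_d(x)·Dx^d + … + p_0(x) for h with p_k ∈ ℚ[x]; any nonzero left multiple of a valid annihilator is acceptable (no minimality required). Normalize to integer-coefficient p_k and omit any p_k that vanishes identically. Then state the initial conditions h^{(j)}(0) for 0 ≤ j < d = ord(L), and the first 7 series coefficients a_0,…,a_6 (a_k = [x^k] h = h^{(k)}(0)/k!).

f: a_k = 0, 12, -24, 64, -192, 3072/5, -2048, …
g: a_k = -3, -12, -48, -192, -768, -3072, -12288, …
h₀=f·g: eliminate ⇒ L₀, order ≤ 2·1.
Differentiate: ansatz ord ≤ ord L₀ ⇒ L.
L = 64 + (4 + 80·x)·Dx + (-1 + 16·x^2)·Dx^2  (order 2).
h: a_k = -36, -144, -1440, -5376, -36096, -681984/5, -3919872/5, …
ICs: h(0) = -36, h′(0) = -144.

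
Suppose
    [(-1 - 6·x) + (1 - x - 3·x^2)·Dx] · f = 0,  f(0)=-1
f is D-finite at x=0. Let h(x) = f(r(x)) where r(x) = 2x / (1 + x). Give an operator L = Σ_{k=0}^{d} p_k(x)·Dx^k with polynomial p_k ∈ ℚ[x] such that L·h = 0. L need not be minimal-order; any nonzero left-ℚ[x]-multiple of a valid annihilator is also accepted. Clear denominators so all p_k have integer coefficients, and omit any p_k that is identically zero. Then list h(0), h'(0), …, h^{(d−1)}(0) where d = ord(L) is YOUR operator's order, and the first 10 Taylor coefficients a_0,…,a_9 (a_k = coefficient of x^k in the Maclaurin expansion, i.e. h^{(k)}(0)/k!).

L = (2 + 26·x) + (-1 - x + 13·x^2 + 13·x^3)·Dx  (order 1).
h: a_k = -1, -2, -14, -26, -182, -338, -2366, -4394, -30758, -57122, …
ICs: h(0) = -1.

f: a_k = -1, -1, -4, -7, -19, -40, -97, -217, -508, -1159, …
Substitute x→r, Dx→(1/r')Dx; clear ⇒ L₀.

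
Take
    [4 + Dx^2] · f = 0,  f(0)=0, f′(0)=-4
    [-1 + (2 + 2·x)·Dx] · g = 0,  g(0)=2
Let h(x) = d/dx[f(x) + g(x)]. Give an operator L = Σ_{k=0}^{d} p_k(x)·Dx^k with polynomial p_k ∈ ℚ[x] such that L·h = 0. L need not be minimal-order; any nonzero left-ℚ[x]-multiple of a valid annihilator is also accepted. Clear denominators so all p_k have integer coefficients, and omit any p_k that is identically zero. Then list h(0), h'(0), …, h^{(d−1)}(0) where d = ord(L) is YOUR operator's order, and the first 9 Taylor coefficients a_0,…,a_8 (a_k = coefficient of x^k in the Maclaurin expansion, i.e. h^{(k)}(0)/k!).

f: a_k = 0, -4, 0, 8/3, 0, -8/15, 0, 16/315, 0, …
g: a_k = 2, 1, -1/4, 1/8, -5/64, 7/128, -21/512, 33/1024, -429/16384, …
Sum ⇒ L₀ = lclm(L_f,L_g) in ℚ(x)⟨Dx⟩.
Derive L from L₀ (diff closure).
L = (-124 - 128·x - 64·x^2) + (-152 - 408·x - 384·x^2 - 128·x^3)·Dx + (-31 - 32·x - 16·x^2)·Dx^2 + (-38 - 102·x - 96·x^2 - 32·x^3)·Dx^3  (order 3).
h: a_k = -3, -1/2, 67/8, -5/16, -919/384, -63/256, 26779/46080, -429/2048, 1764881/10321920, …
ICs: h(0) = -3, h′(0) = -1/2, h′′(0) = 67/4.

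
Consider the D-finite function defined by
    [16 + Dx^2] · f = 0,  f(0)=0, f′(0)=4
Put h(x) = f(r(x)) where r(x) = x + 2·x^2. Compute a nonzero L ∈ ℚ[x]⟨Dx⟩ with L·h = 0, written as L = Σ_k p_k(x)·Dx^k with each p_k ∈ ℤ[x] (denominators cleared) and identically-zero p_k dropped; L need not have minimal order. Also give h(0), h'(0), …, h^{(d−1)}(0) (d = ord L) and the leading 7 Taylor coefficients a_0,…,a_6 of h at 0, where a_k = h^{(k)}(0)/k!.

f: a_k = 0, 4, 0, -32/3, 0, 128/15, 0, …
h₀=f(r): pull back L_f along r ⇒ L₀.
L = (16 + 192·x + 768·x^2 + 1024·x^3) - 4·Dx + (1 + 4·x)·Dx^2  (order 2).
h: a_k = 0, 4, 8, -32/3, -64, -1792/15, 0, …
ICs: h(0) = 0, h′(0) = 4.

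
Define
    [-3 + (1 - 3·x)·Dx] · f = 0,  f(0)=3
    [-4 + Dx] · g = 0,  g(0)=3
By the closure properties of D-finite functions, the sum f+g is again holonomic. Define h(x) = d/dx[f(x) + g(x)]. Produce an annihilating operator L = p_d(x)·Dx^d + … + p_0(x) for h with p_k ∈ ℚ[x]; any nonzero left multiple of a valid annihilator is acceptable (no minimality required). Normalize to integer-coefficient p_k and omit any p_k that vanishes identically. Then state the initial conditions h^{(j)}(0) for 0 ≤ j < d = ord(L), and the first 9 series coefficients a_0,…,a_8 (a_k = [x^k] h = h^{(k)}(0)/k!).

f: a_k = 3, 9, 27, 81, 243, 729, 2187, 6561, 19683, …
g: a_k = 3, 12, 24, 32, 32, 128/5, 256/15, 1024/105, 512/105, …
Sum ⇒ L₀ = lclm(L_f,L_g) in ℚ(x)⟨Dx⟩.
h₀' ⇒ L via d/dx closure of L₀.
L = (60 + 144·x) + (-19 - 48·x + 72·x^2)·Dx + (1 + 3·x - 18·x^2)·Dx^2  (order 2).
h: a_k = 21, 102, 339, 1100, 3773, 66122/5, 689929/15, 16537816/105, 55803353/105, …
ICs: h(0) = 21, h′(0) = 102.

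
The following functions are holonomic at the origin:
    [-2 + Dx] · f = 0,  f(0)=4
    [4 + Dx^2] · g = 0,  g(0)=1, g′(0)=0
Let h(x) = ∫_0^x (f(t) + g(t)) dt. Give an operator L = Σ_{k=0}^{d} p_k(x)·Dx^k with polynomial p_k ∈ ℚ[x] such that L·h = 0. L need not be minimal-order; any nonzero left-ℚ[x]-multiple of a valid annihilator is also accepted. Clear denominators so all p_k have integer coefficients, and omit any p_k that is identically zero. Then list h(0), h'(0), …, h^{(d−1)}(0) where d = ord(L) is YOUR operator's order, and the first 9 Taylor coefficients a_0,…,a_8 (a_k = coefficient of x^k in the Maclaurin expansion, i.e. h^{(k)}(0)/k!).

f: a_k = 4, 8, 8, 16/3, 8/3, 16/15, 16/45, 32/315, 8/315, …
g: a_k = 1, 0, -2, 0, 2/3, 0, -4/45, 0, 2/315, …
L₀ := lclm(L_f,L_g); ord L₀ ≤ 1+2.
∫: right-multiply L₀ by Dx.
L = -8·Dx + 4·Dx^2 - 2·Dx^3 + Dx^4  (order 4).
h: a_k = 0, 5, 4, 2, 4/3, 2/3, 8/45, 4/105, 4/315, …
ICs: h(0) = 0, h′(0) = 5, h′′(0) = 8, h′′′(0) = 12.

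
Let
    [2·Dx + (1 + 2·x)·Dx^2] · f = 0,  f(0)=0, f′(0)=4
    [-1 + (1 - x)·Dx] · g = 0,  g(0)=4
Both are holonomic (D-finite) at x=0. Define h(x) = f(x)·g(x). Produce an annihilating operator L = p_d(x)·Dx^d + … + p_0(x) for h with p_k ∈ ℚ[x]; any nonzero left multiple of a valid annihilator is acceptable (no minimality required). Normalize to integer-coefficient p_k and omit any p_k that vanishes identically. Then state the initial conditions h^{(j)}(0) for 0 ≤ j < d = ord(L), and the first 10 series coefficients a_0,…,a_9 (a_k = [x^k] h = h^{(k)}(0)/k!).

L = 2 + 6·x·Dx + (-1 - x + 2·x^2)·Dx^2  (order 2).
h: a_k = 0, 16, 0, 64/3, -32/3, 608/15, -224/5, 3552/35, -5408/35, 94688/315, …
ICs: h(0) = 0, h′(0) = 16.

f: a_k = 0, 4, -4, 16/3, -8, 64/5, -64/3, 256/7, -64, 1024/9, …
g: a_k = 4, 4, 4, 4, 4, 4, 4, 4, 4, 4, …
f·g: L₀ = L_f ⊗_s L_g, ord ≤ 2·1.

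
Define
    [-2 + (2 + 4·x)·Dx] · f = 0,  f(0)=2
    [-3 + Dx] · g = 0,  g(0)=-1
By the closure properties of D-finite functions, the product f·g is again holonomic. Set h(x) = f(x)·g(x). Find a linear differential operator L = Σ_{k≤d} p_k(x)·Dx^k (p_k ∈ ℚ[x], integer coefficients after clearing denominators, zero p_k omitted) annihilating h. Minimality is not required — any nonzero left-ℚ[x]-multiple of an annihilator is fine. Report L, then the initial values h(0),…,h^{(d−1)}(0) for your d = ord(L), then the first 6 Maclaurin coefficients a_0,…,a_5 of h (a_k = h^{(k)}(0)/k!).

f: a_k = 2, 2, -1, 1, -5/4, 7/4, …
g: a_k = -1, -3, -9/2, -9/2, -27/8, -81/40, …
Product ⇒ symmetric product L₀, ord ≤ 1.
L = (-4 - 6·x) + (1 + 2·x)·Dx  (order 1).
h: a_k = -2, -8, -14, -16, -13, -44/5, …
ICs: h(0) = -2.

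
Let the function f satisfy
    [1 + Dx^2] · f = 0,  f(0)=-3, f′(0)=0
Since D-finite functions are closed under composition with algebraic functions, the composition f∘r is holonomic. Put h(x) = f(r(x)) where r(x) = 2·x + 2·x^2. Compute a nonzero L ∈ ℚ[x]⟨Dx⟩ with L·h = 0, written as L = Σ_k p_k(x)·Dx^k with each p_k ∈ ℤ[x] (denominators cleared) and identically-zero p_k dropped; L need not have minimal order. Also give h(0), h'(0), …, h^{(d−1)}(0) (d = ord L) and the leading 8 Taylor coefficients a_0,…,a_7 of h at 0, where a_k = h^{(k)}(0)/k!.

L = (4 + 24·x + 48·x^2 + 32·x^3) - 2·Dx + (1 + 2·x)·Dx^2  (order 2).
h: a_k = -3, 0, 6, 12, 4, -8, -176/15, -32/5, …
ICs: h(0) = -3, h′(0) = 0.

f: a_k = -3, 0, 3/2, 0, -1/8, 0, 1/240, 0, …
f∘r: x↦r, Dx↦Dx/r' in L_f ⇒ L₀.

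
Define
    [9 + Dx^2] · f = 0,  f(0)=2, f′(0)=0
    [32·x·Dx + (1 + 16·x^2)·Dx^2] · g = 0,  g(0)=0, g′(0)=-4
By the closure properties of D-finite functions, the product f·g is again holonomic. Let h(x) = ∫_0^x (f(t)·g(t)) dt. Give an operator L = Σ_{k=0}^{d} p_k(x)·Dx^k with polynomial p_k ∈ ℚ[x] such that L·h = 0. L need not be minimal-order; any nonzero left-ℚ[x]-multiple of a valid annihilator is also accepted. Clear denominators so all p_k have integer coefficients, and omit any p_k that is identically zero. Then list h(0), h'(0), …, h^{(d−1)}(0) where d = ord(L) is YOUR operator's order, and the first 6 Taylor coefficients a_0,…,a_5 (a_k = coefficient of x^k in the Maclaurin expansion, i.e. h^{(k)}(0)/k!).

L = (16425 + 696384·x^2 + 2778624·x^4 + 11943936·x^6 + 47775744·x^8)·Dx + (23616·x + 543744·x^3 + 3981312·x^5 + 21233664·x^7)·Dx^2 + (2050 + 87168·x^2 + 470016·x^4 + 2654208·x^6 + 10616832·x^8)·Dx^3 + (2624·x + 60416·x^3 + 442368·x^5 + 2359296·x^7)·Dx^4 + (25 + 1088·x^2 + 17920·x^4 + 147456·x^6 + 589824·x^8)·Dx^5  (order 5).
h: a_k = 0, 0, -4, 0, 59/3, 0, …
ICs: h(0) = 0, h′(0) = 0, h′′(0) = -8, h′′′(0) = 0, h′′′′(0) = 472.

f: a_k = 2, 0, -9, 0, 27/4, 0, …
g: a_k = 0, -4, 0, 64/3, 0, -1024/5, …
h₀=f·g: eliminate ⇒ L₀, order ≤ 2·2.
Integrate: L := L₀·Dx.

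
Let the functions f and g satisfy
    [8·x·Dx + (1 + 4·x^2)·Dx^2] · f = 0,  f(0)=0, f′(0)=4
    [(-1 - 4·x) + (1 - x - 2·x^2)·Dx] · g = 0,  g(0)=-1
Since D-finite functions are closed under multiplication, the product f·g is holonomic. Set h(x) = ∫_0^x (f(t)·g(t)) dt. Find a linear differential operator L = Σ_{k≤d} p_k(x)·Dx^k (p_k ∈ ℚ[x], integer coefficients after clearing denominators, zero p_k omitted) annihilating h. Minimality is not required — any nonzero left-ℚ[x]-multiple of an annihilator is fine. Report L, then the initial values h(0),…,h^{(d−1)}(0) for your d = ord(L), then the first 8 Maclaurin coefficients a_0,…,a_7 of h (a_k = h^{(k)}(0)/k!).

L = (4 + 8·x + 48·x^2)·Dx + (2 + 16·x^2 + 48·x^3)·Dx^2 + (-1 + x - 2·x^2 + 4·x^3 + 8·x^4)·Dx^3  (order 3).
h: a_k = 0, 0, -2, -4/3, -5/3, -44/15, -34/5, -1052/105, …
ICs: h(0) = 0, h′(0) = 0, h′′(0) = -4.

f: a_k = 0, 4, 0, -16/3, 0, 64/5, 0, -256/7, …
g: a_k = -1, -1, -3, -5, -11, -21, -43, -85, …
Sym-product of L_f,L_g gives L₀ (≤ ord 2).
∫: right-multiply L₀ by Dx.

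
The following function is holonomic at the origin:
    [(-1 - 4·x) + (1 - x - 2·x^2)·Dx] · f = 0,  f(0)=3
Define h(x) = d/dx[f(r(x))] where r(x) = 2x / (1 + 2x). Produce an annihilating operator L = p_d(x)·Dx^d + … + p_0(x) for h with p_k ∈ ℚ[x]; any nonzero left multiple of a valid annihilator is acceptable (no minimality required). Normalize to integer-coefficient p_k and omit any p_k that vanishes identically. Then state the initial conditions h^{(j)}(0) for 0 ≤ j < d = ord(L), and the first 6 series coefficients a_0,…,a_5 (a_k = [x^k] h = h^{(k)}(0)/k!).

f: a_k = 3, 3, 9, 15, 33, 63, …
f∘r: x↦r, Dx↦Dx/r' in L_f ⇒ L₀.
h=h₀': d/dx-closure on L₀ ⇒ L.
L = (8 + 48·x + 288·x^2 + 320·x^3) + (-1 - 14·x - 36·x^2 + 56·x^3 + 160·x^4)·Dx  (order 1).
h: a_k = 6, 48, 0, 768, -1920, 13824, …
ICs: h(0) = 6.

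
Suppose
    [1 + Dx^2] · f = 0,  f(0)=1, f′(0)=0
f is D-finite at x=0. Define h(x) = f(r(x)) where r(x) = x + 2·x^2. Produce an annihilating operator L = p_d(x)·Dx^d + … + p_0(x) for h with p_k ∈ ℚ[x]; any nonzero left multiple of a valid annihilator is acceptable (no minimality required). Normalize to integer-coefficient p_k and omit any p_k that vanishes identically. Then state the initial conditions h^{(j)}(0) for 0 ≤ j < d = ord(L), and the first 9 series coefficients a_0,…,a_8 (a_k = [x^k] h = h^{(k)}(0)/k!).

L = (1 + 12·x + 48·x^2 + 64·x^3) - 4·Dx + (1 + 4·x)·Dx^2  (order 2).
h: a_k = 1, 0, -1/2, -2, -47/24, 1/3, 719/720, 79/60, 23521/40320, …
ICs: h(0) = 1, h′(0) = 0.

f: a_k = 1, 0, -1/2, 0, 1/24, 0, -1/720, 0, 1/40320, …
h₀=f(r): pull back L_f along r ⇒ L₀.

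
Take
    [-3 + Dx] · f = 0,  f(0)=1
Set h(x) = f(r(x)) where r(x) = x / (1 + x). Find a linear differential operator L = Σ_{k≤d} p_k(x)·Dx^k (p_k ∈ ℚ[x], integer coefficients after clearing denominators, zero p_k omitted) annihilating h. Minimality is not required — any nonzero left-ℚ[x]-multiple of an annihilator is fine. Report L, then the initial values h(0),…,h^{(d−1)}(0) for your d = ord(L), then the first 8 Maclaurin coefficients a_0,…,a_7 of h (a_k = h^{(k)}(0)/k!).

f: a_k = 1, 3, 9/2, 9/2, 27/8, 81/40, 81/80, 243/560, …
h₀=f(r): pull back L_f along r ⇒ L₀.
L = -3 + (1 + 2·x + x^2)·Dx  (order 1).
h: a_k = 1, 3, 3/2, -3/2, 3/8, 21/40, -69/80, 411/560, …
ICs: h(0) = 1.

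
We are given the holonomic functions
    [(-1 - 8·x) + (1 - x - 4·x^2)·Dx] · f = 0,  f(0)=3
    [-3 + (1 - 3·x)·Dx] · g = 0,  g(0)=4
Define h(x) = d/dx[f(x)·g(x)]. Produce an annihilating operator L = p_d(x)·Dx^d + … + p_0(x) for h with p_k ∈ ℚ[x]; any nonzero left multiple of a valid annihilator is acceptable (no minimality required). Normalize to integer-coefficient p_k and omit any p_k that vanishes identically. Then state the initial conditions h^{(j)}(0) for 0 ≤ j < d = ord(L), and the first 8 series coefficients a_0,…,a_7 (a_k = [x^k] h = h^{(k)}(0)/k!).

f: a_k = 3, 3, 15, 27, 87, 195, 543, 1323, …
g: a_k = 4, 12, 36, 108, 324, 972, 2916, 8748, …
Product ⇒ symmetric product L₀, ord ≤ 1.
h₀' ⇒ L via d/dx closure of L₀.
L = (17 - 24·x - 141·x^2 - 96·x^3 + 864·x^4) + (-2 + 7·x + 24·x^2 - 95·x^3 - 30·x^4 + 216·x^5)·Dx  (order 1).
h: a_k = 48, 408, 2160, 10032, 41520, 162504, 605808, 2188896, …
ICs: h(0) = 48.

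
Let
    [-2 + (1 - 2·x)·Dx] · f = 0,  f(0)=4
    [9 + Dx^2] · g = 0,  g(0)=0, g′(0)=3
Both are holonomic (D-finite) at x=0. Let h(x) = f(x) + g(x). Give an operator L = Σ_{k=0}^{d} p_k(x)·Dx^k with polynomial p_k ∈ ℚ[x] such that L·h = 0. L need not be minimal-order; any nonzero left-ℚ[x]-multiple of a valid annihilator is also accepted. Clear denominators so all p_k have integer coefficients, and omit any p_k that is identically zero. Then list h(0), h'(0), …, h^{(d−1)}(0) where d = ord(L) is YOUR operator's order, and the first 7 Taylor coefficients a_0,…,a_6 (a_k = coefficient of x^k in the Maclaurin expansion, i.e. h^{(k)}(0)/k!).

f: a_k = 4, 8, 16, 32, 64, 128, 256, …
g: a_k = 0, 3, 0, -9/2, 0, 81/40, 0, …
Sum ⇒ L₀ = lclm(L_f,L_g) in ℚ(x)⟨Dx⟩.
L = (594 - 648·x + 648·x^2) + (-153 + 630·x - 972·x^2 + 648·x^3)·Dx + (66 - 72·x + 72·x^2)·Dx^2 + (-17 + 70·x - 108·x^2 + 72·x^3)·Dx^3  (order 3).
h: a_k = 4, 11, 16, 55/2, 64, 5201/40, 256, …
ICs: h(0) = 4, h′(0) = 11, h′′(0) = 32.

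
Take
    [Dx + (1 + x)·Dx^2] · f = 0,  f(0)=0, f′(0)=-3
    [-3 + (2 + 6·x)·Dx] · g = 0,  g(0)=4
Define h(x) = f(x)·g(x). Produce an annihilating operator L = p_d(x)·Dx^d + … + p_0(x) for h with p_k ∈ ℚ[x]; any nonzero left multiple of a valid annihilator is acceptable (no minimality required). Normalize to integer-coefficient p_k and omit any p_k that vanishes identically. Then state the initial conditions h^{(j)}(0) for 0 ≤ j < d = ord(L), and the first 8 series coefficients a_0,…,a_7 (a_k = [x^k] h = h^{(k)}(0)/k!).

L = (21 + 9·x) + (-8 - 24·x)·Dx + (4 + 28·x + 60·x^2 + 36·x^3)·Dx^2  (order 2).
h: a_k = 0, -12, -12, 37/2, -30, 8751/160, -17671/160, 2159127/8960, …
ICs: h(0) = 0, h′(0) = -12.

f: a_k = 0, -3, 3/2, -1, 3/4, -3/5, 1/2, -3/7, …
g: a_k = 4, 6, -9/2, 27/4, -405/32, 1701/64, -15309/256, 72171/512, …
h₀=f·g: eliminate ⇒ L₀, order ≤ 2·1.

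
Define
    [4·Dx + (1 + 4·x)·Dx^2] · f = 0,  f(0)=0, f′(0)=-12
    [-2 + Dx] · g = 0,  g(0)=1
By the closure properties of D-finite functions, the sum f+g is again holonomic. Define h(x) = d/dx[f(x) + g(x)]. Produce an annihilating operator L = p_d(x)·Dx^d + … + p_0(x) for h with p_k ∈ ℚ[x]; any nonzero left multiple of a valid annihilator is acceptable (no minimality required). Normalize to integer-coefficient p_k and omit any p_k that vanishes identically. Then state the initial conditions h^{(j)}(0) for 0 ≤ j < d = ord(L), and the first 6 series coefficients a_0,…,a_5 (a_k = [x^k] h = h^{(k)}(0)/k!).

f: a_k = 0, -12, 24, -64, 192, -3072/5, …
g: a_k = 1, 2, 2, 4/3, 2/3, 4/15, …
Weyl lclm of L_f,L_g ⇒ L₀ (ord ≤ 3).
h₀' ⇒ L via d/dx closure of L₀.
L = (-40 - 32·x) + (14 - 16·x - 32·x^2)·Dx + (3 + 16·x + 16·x^2)·Dx^2  (order 2).
h: a_k = -10, 52, -188, 2312/3, -9212/3, 184328/15, …
ICs: h(0) = -10, h′(0) = 52.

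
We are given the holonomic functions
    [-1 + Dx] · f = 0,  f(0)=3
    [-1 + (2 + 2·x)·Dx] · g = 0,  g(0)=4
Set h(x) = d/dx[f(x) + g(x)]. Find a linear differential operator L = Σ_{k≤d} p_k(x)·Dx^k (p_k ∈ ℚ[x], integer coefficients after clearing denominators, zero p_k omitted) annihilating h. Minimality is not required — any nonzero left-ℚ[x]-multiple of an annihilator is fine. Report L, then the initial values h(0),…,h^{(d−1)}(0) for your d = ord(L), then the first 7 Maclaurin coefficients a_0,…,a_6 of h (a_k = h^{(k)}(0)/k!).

L = (-5 - 2·x) + (-1 - 8·x - 4·x^2)·Dx + (6 + 10·x + 4·x^2)·Dx^2  (order 2).
h: a_k = 5, 2, 9/4, -1/8, 43/64, -299/640, 3497/7680, …
ICs: h(0) = 5, h′(0) = 2.

f: a_k = 3, 3, 3/2, 1/2, 1/8, 1/40, 1/240, …
g: a_k = 4, 2, -1/2, 1/4, -5/32, 7/64, -21/256, …
L₀ := lclm(L_f,L_g); ord L₀ ≤ 1+1.
Differentiate: ansatz ord ≤ ord L₀ ⇒ L.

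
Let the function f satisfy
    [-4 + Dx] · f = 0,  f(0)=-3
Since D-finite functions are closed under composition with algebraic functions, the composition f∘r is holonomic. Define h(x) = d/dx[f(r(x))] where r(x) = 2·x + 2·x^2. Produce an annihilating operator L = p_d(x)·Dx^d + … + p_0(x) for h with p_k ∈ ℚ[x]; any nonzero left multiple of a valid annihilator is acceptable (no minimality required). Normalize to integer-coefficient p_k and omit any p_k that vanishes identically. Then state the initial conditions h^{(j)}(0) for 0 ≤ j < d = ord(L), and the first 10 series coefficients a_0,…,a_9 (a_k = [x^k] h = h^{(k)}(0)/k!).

f: a_k = -3, -12, -24, -32, -32, -128/5, -256/15, -1024/105, -512/105, -2048/945, …
f∘r: x↦r, Dx↦Dx/r' in L_f ⇒ L₀.
Differentiate: ansatz ord ≤ ord L₀ ⇒ L.
L = (10 + 32·x + 32·x^2) + (-1 - 2·x)·Dx  (order 1).
h: a_k = -24, -240, -1344, -5504, -18176, -255488/5, -378880/3, -29462528/105, -59772928/105, -144072704/135, …
ICs: h(0) = -24.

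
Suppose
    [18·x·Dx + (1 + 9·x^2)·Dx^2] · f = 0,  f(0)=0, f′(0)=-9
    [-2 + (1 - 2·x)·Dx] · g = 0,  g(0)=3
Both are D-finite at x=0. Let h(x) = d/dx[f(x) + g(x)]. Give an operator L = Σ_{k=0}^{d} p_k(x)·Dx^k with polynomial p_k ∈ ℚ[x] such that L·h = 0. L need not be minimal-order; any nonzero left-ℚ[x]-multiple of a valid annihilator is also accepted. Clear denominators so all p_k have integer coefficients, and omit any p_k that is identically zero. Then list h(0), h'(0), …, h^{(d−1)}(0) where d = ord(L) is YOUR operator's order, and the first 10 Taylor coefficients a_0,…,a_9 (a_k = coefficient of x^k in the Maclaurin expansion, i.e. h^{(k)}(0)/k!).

f: a_k = 0, -9, 0, 27, 0, -729/5, 0, 6561/7, 0, -6561, …
g: a_k = 3, 6, 12, 24, 48, 96, 192, 384, 768, 1536, …
h₀=f+g: left-lcm gives L₀, ord ≤ 3.
h₀' ⇒ L via d/dx closure of L₀.
L = (36 - 288·x - 972·x^2) + (-21 + 36·x - 9·x^2 - 972·x^3)·Dx + (2 + 5·x + 45·x^3 - 162·x^4)·Dx^2  (order 2).
h: a_k = -3, 24, 153, 192, -249, 1152, 9249, 6144, -45225, 30720, …
ICs: h(0) = -3, h′(0) = 24.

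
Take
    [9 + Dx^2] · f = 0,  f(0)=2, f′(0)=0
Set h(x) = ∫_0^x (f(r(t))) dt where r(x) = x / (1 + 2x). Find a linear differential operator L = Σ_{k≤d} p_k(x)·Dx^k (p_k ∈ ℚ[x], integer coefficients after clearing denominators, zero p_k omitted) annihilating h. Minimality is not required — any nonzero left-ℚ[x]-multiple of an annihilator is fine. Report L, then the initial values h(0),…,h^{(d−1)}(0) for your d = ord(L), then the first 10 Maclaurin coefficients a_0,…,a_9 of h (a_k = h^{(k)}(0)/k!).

L = 9·Dx + (4 + 24·x + 48·x^2 + 32·x^3)·Dx^2 + (1 + 8·x + 24·x^2 + 32·x^3 + 16·x^4)·Dx^3  (order 3).
h: a_k = 0, 2, 0, -3, 9, -81/4, 39, -2583/40, 6723/80, -20995/448, …
ICs: h(0) = 0, h′(0) = 2, h′′(0) = 0.

f: a_k = 2, 0, -9, 0, 27/4, 0, -81/40, 0, 729/2240, 0, …
Change of var in L_f (x↦r) gives L₀.
∫: right-multiply L₀ by Dx.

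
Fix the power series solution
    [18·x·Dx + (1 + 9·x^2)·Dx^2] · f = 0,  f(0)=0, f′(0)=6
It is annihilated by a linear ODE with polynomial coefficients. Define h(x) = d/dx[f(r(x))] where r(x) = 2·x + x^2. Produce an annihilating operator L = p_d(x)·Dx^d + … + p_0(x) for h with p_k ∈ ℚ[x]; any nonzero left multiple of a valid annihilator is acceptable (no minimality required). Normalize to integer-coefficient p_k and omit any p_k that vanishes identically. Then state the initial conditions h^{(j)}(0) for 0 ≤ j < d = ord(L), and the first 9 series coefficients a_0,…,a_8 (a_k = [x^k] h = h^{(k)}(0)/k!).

f: a_k = 0, 6, 0, -18, 0, 486/5, 0, -4374/7, 0, …
h₀=f(r): pull back L_f along r ⇒ L₀.
Differentiate: ansatz ord ≤ ord L₀ ⇒ L.
L = (-1 + 72·x + 144·x^2 + 108·x^3 + 27·x^4) + (1 + x + 36·x^2 + 72·x^3 + 45·x^4 + 9·x^5)·Dx  (order 1).
h: a_k = 12, 12, -432, -864, 15012, 46548, -505440, -2208384, 16385004, …
ICs: h(0) = 12.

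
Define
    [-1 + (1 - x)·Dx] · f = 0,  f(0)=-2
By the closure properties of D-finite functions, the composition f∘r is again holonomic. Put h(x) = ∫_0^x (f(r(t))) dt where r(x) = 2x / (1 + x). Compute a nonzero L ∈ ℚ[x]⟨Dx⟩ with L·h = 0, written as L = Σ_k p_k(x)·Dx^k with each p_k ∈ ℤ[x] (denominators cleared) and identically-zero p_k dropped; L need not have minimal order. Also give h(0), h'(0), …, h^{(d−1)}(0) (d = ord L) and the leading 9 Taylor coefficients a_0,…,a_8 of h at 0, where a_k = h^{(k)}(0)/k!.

L = 2·Dx + (-1 + x^2)·Dx^2  (order 2).
h: a_k = 0, -2, -2, -4/3, -1, -4/5, -2/3, -4/7, -1/2, …
ICs: h(0) = 0, h′(0) = -2.

f: a_k = -2, -2, -2, -2, -2, -2, -2, -2, -2, …
Change of var in L_f (x↦r) gives L₀.
Integrate: L := L₀·Dx.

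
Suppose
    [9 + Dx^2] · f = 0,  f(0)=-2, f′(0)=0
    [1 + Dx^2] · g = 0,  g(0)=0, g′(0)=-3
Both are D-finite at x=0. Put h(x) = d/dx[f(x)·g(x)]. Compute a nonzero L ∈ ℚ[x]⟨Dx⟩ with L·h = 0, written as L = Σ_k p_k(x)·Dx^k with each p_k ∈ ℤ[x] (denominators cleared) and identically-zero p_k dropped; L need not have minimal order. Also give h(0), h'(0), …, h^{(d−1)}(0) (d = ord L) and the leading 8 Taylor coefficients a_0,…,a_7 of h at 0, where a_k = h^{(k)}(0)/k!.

f: a_k = -2, 0, 9, 0, -27/4, 0, 81/40, 0, …
g: a_k = 0, -3, 0, 1/2, 0, -1/40, 0, 1/1680, …
f·g: L₀ = L_f ⊗_s L_g, ord ≤ 2·2.
h=h₀': d/dx-closure on L₀ ⇒ L.
L = 64 + 20·Dx^2 + Dx^4  (order 4).
h: a_k = 6, 0, -84, 0, 124, 0, -1016/15, 0, …
ICs: h(0) = 6, h′(0) = 0, h′′(0) = -168, h′′′(0) = 0.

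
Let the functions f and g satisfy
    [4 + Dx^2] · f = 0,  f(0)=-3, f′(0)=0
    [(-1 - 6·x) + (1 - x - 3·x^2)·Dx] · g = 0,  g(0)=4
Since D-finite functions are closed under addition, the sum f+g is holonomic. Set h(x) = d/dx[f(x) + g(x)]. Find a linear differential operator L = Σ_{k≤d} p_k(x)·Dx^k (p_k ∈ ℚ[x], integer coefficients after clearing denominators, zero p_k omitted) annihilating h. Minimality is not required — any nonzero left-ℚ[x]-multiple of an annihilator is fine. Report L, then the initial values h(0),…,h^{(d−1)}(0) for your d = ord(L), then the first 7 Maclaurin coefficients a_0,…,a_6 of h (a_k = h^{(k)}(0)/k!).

f: a_k = -3, 0, 6, 0, -2, 0, 4/15, …
g: a_k = 4, 4, 16, 28, 76, 160, 388, …
h₀=f+g: left-lcm gives L₀, ord ≤ 3.
h=h₀': d/dx-closure on L₀ ⇒ L.
L = (976 + 5056·x + 17104·x^2 + 11760·x^3 + 18720·x^4 + 3888·x^5 + 3888·x^6) + (-92 - 516·x + 372·x^2 + 1232·x^3 + 2280·x^4 + 3240·x^5 + 1512·x^6 + 1296·x^7)·Dx + (244 + 1264·x + 4276·x^2 + 2940·x^3 + 4680·x^4 + 972·x^5 + 972·x^6)·Dx^2 + (-23 - 129·x + 93·x^2 + 308·x^3 + 570·x^4 + 810·x^5 + 378·x^6 + 324·x^7)·Dx^3  (order 3).
h: a_k = 4, 44, 84, 296, 800, 11648/5, 6076, …
ICs: h(0) = 4, h′(0) = 44, h′′(0) = 168.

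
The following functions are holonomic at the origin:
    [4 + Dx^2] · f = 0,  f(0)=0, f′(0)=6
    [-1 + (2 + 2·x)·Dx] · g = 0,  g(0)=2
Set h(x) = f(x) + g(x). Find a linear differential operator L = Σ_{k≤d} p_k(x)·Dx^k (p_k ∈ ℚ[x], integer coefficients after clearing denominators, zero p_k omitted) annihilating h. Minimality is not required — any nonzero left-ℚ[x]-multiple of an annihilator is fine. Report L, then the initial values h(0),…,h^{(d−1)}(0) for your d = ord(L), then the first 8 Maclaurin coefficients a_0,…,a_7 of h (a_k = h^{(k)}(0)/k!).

L = (-76 - 128·x - 64·x^2) + (120 + 376·x + 384·x^2 + 128·x^3)·Dx + (-19 - 32·x - 16·x^2)·Dx^2 + (30 + 94·x + 96·x^2 + 32·x^3)·Dx^3  (order 3).
h: a_k = 2, 7, -1/4, -31/8, -5/64, 547/640, -21/512, -4727/107520, …
ICs: h(0) = 2, h′(0) = 7, h′′(0) = -1/2.

f: a_k = 0, 6, 0, -4, 0, 4/5, 0, -8/105, …
g: a_k = 2, 1, -1/4, 1/8, -5/64, 7/128, -21/512, 33/1024, …
Weyl lclm of L_f,L_g ⇒ L₀ (ord ≤ 3).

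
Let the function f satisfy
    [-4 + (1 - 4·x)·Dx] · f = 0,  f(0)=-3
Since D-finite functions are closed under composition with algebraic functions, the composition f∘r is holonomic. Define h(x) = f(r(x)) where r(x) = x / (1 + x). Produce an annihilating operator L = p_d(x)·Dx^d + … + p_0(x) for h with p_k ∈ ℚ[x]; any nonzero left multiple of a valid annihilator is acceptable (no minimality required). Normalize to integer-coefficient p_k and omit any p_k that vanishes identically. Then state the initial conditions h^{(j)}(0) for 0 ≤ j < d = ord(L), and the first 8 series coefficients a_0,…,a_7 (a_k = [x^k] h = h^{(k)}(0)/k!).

L = 4 + (-1 + 2·x + 3·x^2)·Dx  (order 1).
h: a_k = -3, -12, -36, -108, -324, -972, -2916, -8748, …
ICs: h(0) = -3.

f: a_k = -3, -12, -48, -192, -768, -3072, -12288, -49152, …
Substitute x→r, Dx→(1/r')Dx; clear ⇒ L₀.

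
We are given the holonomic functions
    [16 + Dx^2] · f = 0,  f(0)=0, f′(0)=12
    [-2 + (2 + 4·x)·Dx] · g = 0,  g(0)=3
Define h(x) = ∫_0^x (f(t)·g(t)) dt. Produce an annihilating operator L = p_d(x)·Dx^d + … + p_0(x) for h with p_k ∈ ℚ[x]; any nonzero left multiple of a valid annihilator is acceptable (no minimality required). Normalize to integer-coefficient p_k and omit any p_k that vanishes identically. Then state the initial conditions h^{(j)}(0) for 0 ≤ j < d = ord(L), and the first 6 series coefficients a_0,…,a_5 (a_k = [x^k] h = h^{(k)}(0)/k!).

f: a_k = 0, 12, 0, -32, 0, 128/5, …
g: a_k = 3, 3, -3/2, 3/2, -15/8, 21/8, …
h₀=f·g: eliminate ⇒ L₀, order ≤ 2·1.
h=∫₀ˣh₀: take L = L₀·Dx.
L = (19 + 64·x + 64·x^2)·Dx + (-2 - 4·x)·Dx^2 + (1 + 4·x + 4·x^2)·Dx^3  (order 3).
h: a_k = 0, 0, 18, 12, -57/2, -78/5, …
ICs: h(0) = 0, h′(0) = 0, h′′(0) = 36.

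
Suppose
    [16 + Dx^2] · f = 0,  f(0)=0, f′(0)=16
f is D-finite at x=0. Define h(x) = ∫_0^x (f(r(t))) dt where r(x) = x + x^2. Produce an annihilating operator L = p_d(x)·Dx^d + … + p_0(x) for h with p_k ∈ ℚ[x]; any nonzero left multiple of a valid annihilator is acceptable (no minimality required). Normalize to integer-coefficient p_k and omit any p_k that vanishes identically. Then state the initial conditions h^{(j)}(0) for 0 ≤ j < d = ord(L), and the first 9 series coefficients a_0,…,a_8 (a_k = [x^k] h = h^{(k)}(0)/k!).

f: a_k = 0, 16, 0, -128/3, 0, 512/15, 0, -4096/315, 0, …
f∘r: x↦r, Dx↦Dx/r' in L_f ⇒ L₀.
h=∫₀ˣh₀: take L = L₀·Dx.
L = (16 + 96·x + 192·x^2 + 128·x^3)·Dx - 2·Dx^2 + (1 + 2·x)·Dx^3  (order 3).
h: a_k = 0, 0, 8, 16/3, -32/3, -128/5, -704/45, 128/7, 12928/315, …
ICs: h(0) = 0, h′(0) = 0, h′′(0) = 16.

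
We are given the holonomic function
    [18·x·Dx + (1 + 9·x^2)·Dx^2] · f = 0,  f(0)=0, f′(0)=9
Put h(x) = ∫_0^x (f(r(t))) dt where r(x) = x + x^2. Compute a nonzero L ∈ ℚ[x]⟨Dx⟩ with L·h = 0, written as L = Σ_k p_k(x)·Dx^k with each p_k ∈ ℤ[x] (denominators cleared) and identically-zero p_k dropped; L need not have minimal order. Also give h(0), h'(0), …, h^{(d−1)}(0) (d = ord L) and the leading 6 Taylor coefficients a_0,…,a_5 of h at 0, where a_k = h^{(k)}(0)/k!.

f: a_k = 0, 9, 0, -27, 0, 729/5, …
h₀=f(r): pull back L_f along r ⇒ L₀.
∫: right-multiply L₀ by Dx.
L = (-2 + 18·x + 72·x^2 + 108·x^3 + 54·x^4)·Dx^2 + (1 + 2·x + 9·x^2 + 36·x^3 + 45·x^4 + 18·x^5)·Dx^3  (order 3).
h: a_k = 0, 0, 9/2, 3, -27/4, -81/5, …
ICs: h(0) = 0, h′(0) = 0, h′′(0) = 9.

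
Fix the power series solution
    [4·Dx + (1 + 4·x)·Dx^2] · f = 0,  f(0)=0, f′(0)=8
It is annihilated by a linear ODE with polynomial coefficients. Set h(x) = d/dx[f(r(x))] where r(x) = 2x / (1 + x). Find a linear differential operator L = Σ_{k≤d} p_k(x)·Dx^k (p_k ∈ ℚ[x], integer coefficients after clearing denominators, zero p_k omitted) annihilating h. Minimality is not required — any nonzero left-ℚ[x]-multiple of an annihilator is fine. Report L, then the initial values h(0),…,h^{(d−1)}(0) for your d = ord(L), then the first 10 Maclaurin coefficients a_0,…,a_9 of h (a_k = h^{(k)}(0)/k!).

f: a_k = 0, 8, -16, 128/3, -128, 2048/5, -4096/3, 32768/7, -16384, 524288/9, …
Substitute x→r, Dx→(1/r')Dx; clear ⇒ L₀.
Differentiate: ansatz ord ≤ ord L₀ ⇒ L.
L = (10 + 18·x) + (1 + 10·x + 9·x^2)·Dx  (order 1).
h: a_k = 16, -160, 1456, -13120, 118096, -1062880, 9565936, -86093440, 774840976, -6973568800, …
ICs: h(0) = 16.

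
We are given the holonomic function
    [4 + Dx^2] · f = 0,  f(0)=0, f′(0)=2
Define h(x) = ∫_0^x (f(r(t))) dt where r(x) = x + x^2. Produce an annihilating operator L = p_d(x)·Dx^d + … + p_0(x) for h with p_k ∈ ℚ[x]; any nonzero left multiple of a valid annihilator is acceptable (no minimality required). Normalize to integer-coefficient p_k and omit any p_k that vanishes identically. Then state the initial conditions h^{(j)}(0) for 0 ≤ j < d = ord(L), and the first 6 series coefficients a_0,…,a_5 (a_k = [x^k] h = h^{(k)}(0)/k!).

f: a_k = 0, 2, 0, -4/3, 0, 4/15, …
Change of var in L_f (x↦r) gives L₀.
h=∫₀ˣh₀: take L = L₀·Dx.
L = (4 + 24·x + 48·x^2 + 32·x^3)·Dx - 2·Dx^2 + (1 + 2·x)·Dx^3  (order 3).
h: a_k = 0, 0, 1, 2/3, -1/3, -4/5, …
ICs: h(0) = 0, h′(0) = 0, h′′(0) = 2.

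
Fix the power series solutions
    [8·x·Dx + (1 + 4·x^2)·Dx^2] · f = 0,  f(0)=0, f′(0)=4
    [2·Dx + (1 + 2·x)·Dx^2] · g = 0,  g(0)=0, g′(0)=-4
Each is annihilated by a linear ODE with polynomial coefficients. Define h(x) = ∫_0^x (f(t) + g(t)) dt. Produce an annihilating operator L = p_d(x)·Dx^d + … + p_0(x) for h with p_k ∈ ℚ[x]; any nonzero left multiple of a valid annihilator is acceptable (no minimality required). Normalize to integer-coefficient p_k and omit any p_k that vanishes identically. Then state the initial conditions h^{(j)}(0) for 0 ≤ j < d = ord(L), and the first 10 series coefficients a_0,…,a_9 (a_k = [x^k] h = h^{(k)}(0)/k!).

L = (-8 - 48·x + 96·x^2 + 64·x^3)·Dx^2 + (-8 - 16·x + 192·x^3 + 128·x^4)·Dx^3 + (-1 + 2·x + 8·x^2 + 16·x^3 + 48·x^4 + 32·x^5)·Dx^4  (order 4).
h: a_k = 0, 0, 0, 4/3, -8/3, 8/5, 0, 64/21, -64/7, 64/9, …
ICs: h(0) = 0, h′(0) = 0, h′′(0) = 0, h′′′(0) = 8.

f: a_k = 0, 4, 0, -16/3, 0, 64/5, 0, -256/7, 0, 1024/9, …
g: a_k = 0, -4, 4, -16/3, 8, -64/5, 64/3, -256/7, 64, -1024/9, …
h₀=f+g: left-lcm gives L₀, ord ≤ 4.
h=∫h₀ ⇒ L = L₀·Dx.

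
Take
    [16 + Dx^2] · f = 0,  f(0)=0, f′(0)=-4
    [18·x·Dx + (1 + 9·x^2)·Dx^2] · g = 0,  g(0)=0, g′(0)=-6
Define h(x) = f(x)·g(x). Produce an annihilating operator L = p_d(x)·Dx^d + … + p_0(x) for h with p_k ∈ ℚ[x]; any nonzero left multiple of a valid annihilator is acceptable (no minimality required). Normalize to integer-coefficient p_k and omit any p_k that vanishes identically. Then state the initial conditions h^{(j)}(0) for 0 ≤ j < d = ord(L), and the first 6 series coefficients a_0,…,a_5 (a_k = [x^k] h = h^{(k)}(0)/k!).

f: a_k = 0, -4, 0, 32/3, 0, -128/15, …
g: a_k = 0, -6, 0, 18, 0, -486/5, …
Sym-product of L_f,L_g gives L₀ (≤ ord 4).
L = (20800 + 494784·x^2 + 2923776·x^4 + 11943936·x^6 + 26873856·x^8) + (19584·x + 342144·x^3 + 2239488·x^5 + 6718464·x^7)·Dx + (1700 + 42732·x^2 + 318816·x^4 + 1492992·x^6 + 3359232·x^8)·Dx^2 + (1224·x + 21384·x^3 + 139968·x^5 + 419904·x^7)·Dx^3 + (25 + 738·x^2 + 8505·x^4 + 46656·x^6 + 104976·x^8)·Dx^4  (order 4).
h: a_k = 0, 0, 24, 0, -136, 0, …
ICs: h(0) = 0, h′(0) = 0, h′′(0) = 48, h′′′(0) = 0.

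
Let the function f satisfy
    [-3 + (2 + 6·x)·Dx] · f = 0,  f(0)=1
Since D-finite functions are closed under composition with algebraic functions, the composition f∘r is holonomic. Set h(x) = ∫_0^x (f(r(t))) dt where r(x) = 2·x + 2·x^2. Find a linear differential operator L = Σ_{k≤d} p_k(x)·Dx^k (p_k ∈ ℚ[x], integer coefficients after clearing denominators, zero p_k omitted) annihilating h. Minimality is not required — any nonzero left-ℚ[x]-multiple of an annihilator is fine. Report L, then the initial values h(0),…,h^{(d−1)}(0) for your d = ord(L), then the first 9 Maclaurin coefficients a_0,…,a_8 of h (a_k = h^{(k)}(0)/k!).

L = (-3 - 6·x)·Dx + (1 + 6·x + 6·x^2)·Dx^2  (order 2).
h: a_k = 0, 1, 3/2, -1/2, 9/8, -117/40, 135/16, -2943/112, 11097/128, …
ICs: h(0) = 0, h′(0) = 1.

f: a_k = 1, 3/2, -9/8, 27/16, -405/128, 1701/256, -15309/1024, 72171/2048, -2814669/32768, …
Change of var in L_f (x↦r) gives L₀.
h=∫₀ˣh₀: take L = L₀·Dx.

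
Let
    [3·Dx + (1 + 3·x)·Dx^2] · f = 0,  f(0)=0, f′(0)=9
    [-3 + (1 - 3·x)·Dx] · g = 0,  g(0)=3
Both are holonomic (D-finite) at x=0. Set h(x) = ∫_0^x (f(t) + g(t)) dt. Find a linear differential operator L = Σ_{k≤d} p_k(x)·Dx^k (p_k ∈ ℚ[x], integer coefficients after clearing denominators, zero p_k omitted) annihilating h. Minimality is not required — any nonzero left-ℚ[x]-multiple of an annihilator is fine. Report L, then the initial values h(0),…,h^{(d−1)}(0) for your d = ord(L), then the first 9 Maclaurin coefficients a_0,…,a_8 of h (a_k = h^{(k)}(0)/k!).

f: a_k = 0, 9, -27/2, 27, -243/4, 729/5, -729/2, 6561/7, -19683/8, …
g: a_k = 3, 9, 27, 81, 243, 729, 2187, 6561, 19683, …
Weyl lclm of L_f,L_g ⇒ L₀ (ord ≤ 3).
h=∫h₀ ⇒ L = L₀·Dx.
L = (-30 - 18·x)·Dx^2 + (-4 - 48·x - 36·x^2)·Dx^3 + (1 + x - 9·x^2 - 9·x^3)·Dx^4  (order 4).
h: a_k = 0, 3, 9, 9/2, 27, 729/20, 729/5, 3645/14, 6561/7, …
ICs: h(0) = 0, h′(0) = 3, h′′(0) = 18, h′′′(0) = 27.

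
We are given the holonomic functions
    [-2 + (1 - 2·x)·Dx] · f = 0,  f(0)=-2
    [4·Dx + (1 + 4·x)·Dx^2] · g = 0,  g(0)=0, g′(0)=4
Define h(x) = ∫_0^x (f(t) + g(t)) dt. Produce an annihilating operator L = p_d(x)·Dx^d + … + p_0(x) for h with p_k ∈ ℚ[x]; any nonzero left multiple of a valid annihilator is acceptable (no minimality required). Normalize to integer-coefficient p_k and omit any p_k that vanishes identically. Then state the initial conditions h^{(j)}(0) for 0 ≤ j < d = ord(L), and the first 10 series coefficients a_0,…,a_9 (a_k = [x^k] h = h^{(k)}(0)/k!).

L = (28 + 16·x)·Dx^2 + (-1 + 40·x + 32·x^2)·Dx^3 + (-1 - 3·x + 6·x^2 + 8·x^3)·Dx^4  (order 4).
h: a_k = 0, -2, 0, -16/3, 4/3, -96/5, 352/15, -2432/21, 1824/7, -8704/9, …
ICs: h(0) = 0, h′(0) = -2, h′′(0) = 0, h′′′(0) = -32.

f: a_k = -2, -4, -8, -16, -32, -64, -128, -256, -512, -1024, …
g: a_k = 0, 4, -8, 64/3, -64, 1024/5, -2048/3, 16384/7, -8192, 262144/9, …
Weyl lclm of L_f,L_g ⇒ L₀ (ord ≤ 3).
h=∫₀ˣh₀: take L = L₀·Dx.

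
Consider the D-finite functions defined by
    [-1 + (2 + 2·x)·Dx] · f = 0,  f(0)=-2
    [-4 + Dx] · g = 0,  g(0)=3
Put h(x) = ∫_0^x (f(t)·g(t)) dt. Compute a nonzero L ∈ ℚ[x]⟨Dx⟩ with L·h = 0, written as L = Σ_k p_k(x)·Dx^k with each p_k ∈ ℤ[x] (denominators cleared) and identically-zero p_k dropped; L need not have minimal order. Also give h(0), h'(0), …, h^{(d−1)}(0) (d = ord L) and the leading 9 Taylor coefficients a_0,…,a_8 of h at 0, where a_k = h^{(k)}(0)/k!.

f: a_k = -2, -1, 1/4, -1/8, 5/64, -7/128, 21/512, -33/1024, 429/16384, …
g: a_k = 3, 12, 24, 32, 32, 128/5, 256/15, 1024/105, 512/105, …
h₀=f·g: eliminate ⇒ L₀, order ≤ 1·1.
h=∫₀ˣh₀: take L = L₀·Dx.
L = (-9 - 8·x)·Dx + (2 + 2·x)·Dx^2  (order 2).
h: a_k = 0, -6, -27/2, -79/4, -683/32, -5841/320, -49553/3840, -417727/53760, -1167969/286720, …
ICs: h(0) = 0, h′(0) = -6.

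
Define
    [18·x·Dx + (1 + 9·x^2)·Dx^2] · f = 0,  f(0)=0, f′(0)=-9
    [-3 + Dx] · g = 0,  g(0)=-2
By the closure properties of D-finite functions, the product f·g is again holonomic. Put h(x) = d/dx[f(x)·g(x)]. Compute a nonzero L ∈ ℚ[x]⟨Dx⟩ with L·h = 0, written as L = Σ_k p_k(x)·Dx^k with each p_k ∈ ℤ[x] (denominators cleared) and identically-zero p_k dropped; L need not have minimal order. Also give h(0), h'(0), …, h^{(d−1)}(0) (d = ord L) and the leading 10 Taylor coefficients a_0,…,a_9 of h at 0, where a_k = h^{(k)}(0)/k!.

f: a_k = 0, -9, 0, 27, 0, -729/5, 0, 6561/7, 0, -6561, …
g: a_k = -2, -6, -9, -9, -27/4, -81/20, -81/40, -243/280, -729/2240, -243/2240, …
f·g: L₀ = L_f ⊗_s L_g, ord ≤ 2·1.
h₀' ⇒ L via d/dx closure of L₀.
L = (9 + 135·x - 243·x^2 + 243·x^3) + (-54·x + 108·x^2 - 162·x^3)·Dx + (-1 + 3·x - 9·x^2 + 27·x^3)·Dx^2  (order 2).
h: a_k = 18, 108, 81, -324, 2187/4, 8019/2, -203391/40, -247131/7, 22655133/448, 352782783/1120, …
ICs: h(0) = 18, h′(0) = 108.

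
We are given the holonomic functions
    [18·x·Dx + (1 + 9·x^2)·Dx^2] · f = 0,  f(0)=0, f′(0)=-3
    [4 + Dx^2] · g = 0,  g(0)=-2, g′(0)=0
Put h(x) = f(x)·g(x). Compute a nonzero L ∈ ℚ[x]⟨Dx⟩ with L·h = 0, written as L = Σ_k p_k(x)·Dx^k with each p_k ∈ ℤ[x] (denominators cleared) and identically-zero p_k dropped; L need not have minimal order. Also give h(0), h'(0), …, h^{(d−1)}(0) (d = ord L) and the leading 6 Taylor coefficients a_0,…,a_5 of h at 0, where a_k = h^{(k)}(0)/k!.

f: a_k = 0, -3, 0, 9, 0, -243/5, …
g: a_k = -2, 0, 4, 0, -4/3, 0, …
Sym-product of L_f,L_g gives L₀ (≤ ord 4).
L = (2080 + 50256·x^2 + 89424·x^4 + 186624·x^6 + 419904·x^8) + (3168·x + 38880·x^3 + 139968·x^5 + 419904·x^7)·Dx + (572 + 13788·x^2 + 33048·x^4 + 93312·x^6 + 209952·x^8)·Dx^2 + (792·x + 9720·x^3 + 34992·x^5 + 104976·x^7)·Dx^3 + (13 + 306·x^2 + 2673·x^4 + 11664·x^6 + 26244·x^8)·Dx^4  (order 4).
h: a_k = 0, 6, 0, -30, 0, 686/5, …
ICs: h(0) = 0, h′(0) = 6, h′′(0) = 0, h′′′(0) = -180.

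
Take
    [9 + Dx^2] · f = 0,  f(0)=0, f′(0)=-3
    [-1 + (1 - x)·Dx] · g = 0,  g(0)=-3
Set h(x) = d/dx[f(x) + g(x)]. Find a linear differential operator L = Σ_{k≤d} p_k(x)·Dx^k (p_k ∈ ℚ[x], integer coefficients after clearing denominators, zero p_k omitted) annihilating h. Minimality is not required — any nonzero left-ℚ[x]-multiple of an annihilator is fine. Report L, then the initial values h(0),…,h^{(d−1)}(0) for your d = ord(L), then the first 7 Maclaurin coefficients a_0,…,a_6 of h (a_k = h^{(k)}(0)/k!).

f: a_k = 0, -3, 0, 9/2, 0, -81/40, 0, …
g: a_k = -3, -3, -3, -3, -3, -3, -3, …
h₀=f+g: left-lcm gives L₀, ord ≤ 3.
Derive L from L₀ (diff closure).
L = (126 - 108·x + 54·x^2) + (-45 + 99·x - 81·x^2 + 27·x^3)·Dx + (14 - 12·x + 6·x^2)·Dx^2 + (-5 + 11·x - 9·x^2 + 3·x^3)·Dx^3  (order 3).
h: a_k = -6, -6, 9/2, -12, -201/8, -18, -1437/80, …
ICs: h(0) = -6, h′(0) = -6, h′′(0) = 9.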